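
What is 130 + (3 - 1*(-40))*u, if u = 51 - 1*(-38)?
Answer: 3957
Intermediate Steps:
u = 89 (u = 51 + 38 = 89)
130 + (3 - 1*(-40))*u = 130 + (3 - 1*(-40))*89 = 130 + (3 + 40)*89 = 130 + 43*89 = 130 + 3827 = 3957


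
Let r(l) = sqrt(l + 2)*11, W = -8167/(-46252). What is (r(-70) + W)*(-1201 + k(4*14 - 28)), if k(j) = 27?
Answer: -4794029/23126 - 25828*I*sqrt(17) ≈ -207.3 - 1.0649e+5*I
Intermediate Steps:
W = 8167/46252 (W = -8167*(-1/46252) = 8167/46252 ≈ 0.17658)
r(l) = 11*sqrt(2 + l) (r(l) = sqrt(2 + l)*11 = 11*sqrt(2 + l))
(r(-70) + W)*(-1201 + k(4*14 - 28)) = (11*sqrt(2 - 70) + 8167/46252)*(-1201 + 27) = (11*sqrt(-68) + 8167/46252)*(-1174) = (11*(2*I*sqrt(17)) + 8167/46252)*(-1174) = (22*I*sqrt(17) + 8167/46252)*(-1174) = (8167/46252 + 22*I*sqrt(17))*(-1174) = -4794029/23126 - 25828*I*sqrt(17)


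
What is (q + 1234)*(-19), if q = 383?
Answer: -30723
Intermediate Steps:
(q + 1234)*(-19) = (383 + 1234)*(-19) = 1617*(-19) = -30723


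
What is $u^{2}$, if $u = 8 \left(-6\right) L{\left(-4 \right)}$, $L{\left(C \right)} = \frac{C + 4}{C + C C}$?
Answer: $0$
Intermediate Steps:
$L{\left(C \right)} = \frac{4 + C}{C + C^{2}}$
$u = 0$ ($u = 8 \left(-6\right) \frac{4 - 4}{\left(-4\right) \left(1 - 4\right)} = - 48 \left(\left(- \frac{1}{4}\right) \frac{1}{-3} \cdot 0\right) = - 48 \left(\left(- \frac{1}{4}\right) \left(- \frac{1}{3}\right) 0\right) = \left(-48\right) 0 = 0$)
$u^{2} = 0^{2} = 0$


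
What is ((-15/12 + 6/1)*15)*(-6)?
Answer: -855/2 ≈ -427.50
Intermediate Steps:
((-15/12 + 6/1)*15)*(-6) = ((-15*1/12 + 6*1)*15)*(-6) = ((-5/4 + 6)*15)*(-6) = ((19/4)*15)*(-6) = (285/4)*(-6) = -855/2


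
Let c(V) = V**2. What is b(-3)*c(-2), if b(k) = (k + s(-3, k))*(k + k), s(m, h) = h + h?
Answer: 216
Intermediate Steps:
s(m, h) = 2*h
b(k) = 6*k**2 (b(k) = (k + 2*k)*(k + k) = (3*k)*(2*k) = 6*k**2)
b(-3)*c(-2) = (6*(-3)**2)*(-2)**2 = (6*9)*4 = 54*4 = 216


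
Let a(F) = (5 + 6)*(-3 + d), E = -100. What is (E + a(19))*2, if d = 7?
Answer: -112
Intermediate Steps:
a(F) = 44 (a(F) = (5 + 6)*(-3 + 7) = 11*4 = 44)
(E + a(19))*2 = (-100 + 44)*2 = -56*2 = -112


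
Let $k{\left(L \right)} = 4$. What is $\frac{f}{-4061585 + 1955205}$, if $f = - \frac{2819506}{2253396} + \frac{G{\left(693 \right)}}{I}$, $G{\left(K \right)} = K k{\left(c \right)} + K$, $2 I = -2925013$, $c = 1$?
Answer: $\frac{590193409847}{991685598861533160} \approx 5.9514 \cdot 10^{-7}$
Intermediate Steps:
$I = - \frac{2925013}{2}$ ($I = \frac{1}{2} \left(-2925013\right) = - \frac{2925013}{2} \approx -1.4625 \cdot 10^{6}$)
$G{\left(K \right)} = 5 K$ ($G{\left(K \right)} = K 4 + K = 4 K + K = 5 K$)
$f = - \frac{590193409847}{470800899582}$ ($f = - \frac{2819506}{2253396} + \frac{5 \cdot 693}{- \frac{2925013}{2}} = \left(-2819506\right) \frac{1}{2253396} + 3465 \left(- \frac{2}{2925013}\right) = - \frac{1409753}{1126698} - \frac{990}{417859} = - \frac{590193409847}{470800899582} \approx -1.2536$)
$\frac{f}{-4061585 + 1955205} = - \frac{590193409847}{470800899582 \left(-4061585 + 1955205\right)} = - \frac{590193409847}{470800899582 \left(-2106380\right)} = \left(- \frac{590193409847}{470800899582}\right) \left(- \frac{1}{2106380}\right) = \frac{590193409847}{991685598861533160}$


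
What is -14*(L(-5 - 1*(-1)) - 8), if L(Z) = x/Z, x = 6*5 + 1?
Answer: 441/2 ≈ 220.50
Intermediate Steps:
x = 31 (x = 30 + 1 = 31)
L(Z) = 31/Z
-14*(L(-5 - 1*(-1)) - 8) = -14*(31/(-5 - 1*(-1)) - 8) = -14*(31/(-5 + 1) - 8) = -14*(31/(-4) - 8) = -14*(31*(-1/4) - 8) = -14*(-31/4 - 8) = -14*(-63/4) = 441/2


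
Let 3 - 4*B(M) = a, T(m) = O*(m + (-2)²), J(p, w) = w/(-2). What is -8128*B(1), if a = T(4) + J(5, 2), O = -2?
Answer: -40640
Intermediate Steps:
J(p, w) = -w/2 (J(p, w) = w*(-½) = -w/2)
T(m) = -8 - 2*m (T(m) = -2*(m + (-2)²) = -2*(m + 4) = -2*(4 + m) = -8 - 2*m)
a = -17 (a = (-8 - 2*4) - ½*2 = (-8 - 8) - 1 = -16 - 1 = -17)
B(M) = 5 (B(M) = ¾ - ¼*(-17) = ¾ + 17/4 = 5)
-8128*B(1) = -8128*5 = -40640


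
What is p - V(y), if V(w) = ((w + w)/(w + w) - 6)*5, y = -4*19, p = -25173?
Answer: -25148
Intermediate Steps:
y = -76
V(w) = -25 (V(w) = ((2*w)/((2*w)) - 6)*5 = ((2*w)*(1/(2*w)) - 6)*5 = (1 - 6)*5 = -5*5 = -25)
p - V(y) = -25173 - 1*(-25) = -25173 + 25 = -25148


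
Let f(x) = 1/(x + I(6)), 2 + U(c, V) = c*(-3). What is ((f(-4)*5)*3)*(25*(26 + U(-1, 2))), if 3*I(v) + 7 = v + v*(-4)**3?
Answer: -30375/397 ≈ -76.511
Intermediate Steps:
I(v) = -7/3 - 21*v (I(v) = -7/3 + (v + v*(-4)**3)/3 = -7/3 + (v + v*(-64))/3 = -7/3 + (v - 64*v)/3 = -7/3 + (-63*v)/3 = -7/3 - 21*v)
U(c, V) = -2 - 3*c (U(c, V) = -2 + c*(-3) = -2 - 3*c)
f(x) = 1/(-385/3 + x) (f(x) = 1/(x + (-7/3 - 21*6)) = 1/(x + (-7/3 - 126)) = 1/(x - 385/3) = 1/(-385/3 + x))
((f(-4)*5)*3)*(25*(26 + U(-1, 2))) = (((3/(-385 + 3*(-4)))*5)*3)*(25*(26 + (-2 - 3*(-1)))) = (((3/(-385 - 12))*5)*3)*(25*(26 + (-2 + 3))) = (((3/(-397))*5)*3)*(25*(26 + 1)) = (((3*(-1/397))*5)*3)*(25*27) = (-3/397*5*3)*675 = -15/397*3*675 = -45/397*675 = -30375/397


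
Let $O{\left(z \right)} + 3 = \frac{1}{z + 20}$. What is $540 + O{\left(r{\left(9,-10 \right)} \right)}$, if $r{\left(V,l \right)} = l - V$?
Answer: $538$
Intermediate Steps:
$O{\left(z \right)} = -3 + \frac{1}{20 + z}$ ($O{\left(z \right)} = -3 + \frac{1}{z + 20} = -3 + \frac{1}{20 + z}$)
$540 + O{\left(r{\left(9,-10 \right)} \right)} = 540 + \frac{-59 - 3 \left(-10 - 9\right)}{20 - 19} = 540 + \frac{-59 - -57}{20 - 19} = 540 + \frac{-59 + 57}{1} = 540 + 1 \left(-2\right) = 540 - 2 = 538$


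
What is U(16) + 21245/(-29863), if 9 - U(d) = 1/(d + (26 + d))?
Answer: 14326413/1732054 ≈ 8.2713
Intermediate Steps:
U(d) = 9 - 1/(26 + 2*d) (U(d) = 9 - 1/(d + (26 + d)) = 9 - 1/(26 + 2*d))
U(16) + 21245/(-29863) = (233 + 18*16)/(2*(13 + 16)) + 21245/(-29863) = (1/2)*(233 + 288)/29 + 21245*(-1/29863) = (1/2)*(1/29)*521 - 21245/29863 = 521/58 - 21245/29863 = 14326413/1732054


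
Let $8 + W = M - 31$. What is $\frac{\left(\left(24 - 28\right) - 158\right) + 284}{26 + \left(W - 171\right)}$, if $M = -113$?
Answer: $- \frac{122}{297} \approx -0.41077$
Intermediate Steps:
$W = -152$ ($W = -8 - 144 = -152$)
$\frac{\left(\left(24 - 28\right) - 158\right) + 284}{26 + \left(W - 171\right)} = \frac{\left(\left(24 - 28\right) - 158\right) + 284}{26 - 323} = \frac{\left(-4 - 158\right) + 284}{26 - 323} = \frac{-162 + 284}{-297} = 122 \left(- \frac{1}{297}\right) = - \frac{122}{297}$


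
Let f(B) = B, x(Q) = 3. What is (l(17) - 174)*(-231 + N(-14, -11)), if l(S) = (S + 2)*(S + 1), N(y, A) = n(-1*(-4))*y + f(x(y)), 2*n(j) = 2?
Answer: -40656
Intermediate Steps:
n(j) = 1 (n(j) = (½)*2 = 1)
N(y, A) = 3 + y (N(y, A) = 1*y + 3 = y + 3 = 3 + y)
l(S) = (1 + S)*(2 + S) (l(S) = (2 + S)*(1 + S) = (1 + S)*(2 + S))
(l(17) - 174)*(-231 + N(-14, -11)) = ((2 + 17² + 3*17) - 174)*(-231 + (3 - 14)) = ((2 + 289 + 51) - 174)*(-231 - 11) = (342 - 174)*(-242) = 168*(-242) = -40656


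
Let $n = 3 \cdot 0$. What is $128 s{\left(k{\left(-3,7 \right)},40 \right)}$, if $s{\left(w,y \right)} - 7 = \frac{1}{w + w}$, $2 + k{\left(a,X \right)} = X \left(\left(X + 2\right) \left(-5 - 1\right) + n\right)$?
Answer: $\frac{85104}{95} \approx 895.83$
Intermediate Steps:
$n = 0$
$k{\left(a,X \right)} = -2 + X \left(-12 - 6 X\right)$ ($k{\left(a,X \right)} = -2 + X \left(\left(X + 2\right) \left(-5 - 1\right) + 0\right) = -2 + X \left(\left(2 + X\right) \left(-6\right) + 0\right) = -2 + X \left(\left(-12 - 6 X\right) + 0\right) = -2 + X \left(-12 - 6 X\right)$)
$s{\left(w,y \right)} = 7 + \frac{1}{2 w}$ ($s{\left(w,y \right)} = 7 + \frac{1}{w + w} = 7 + \frac{1}{2 w}$)
$128 s{\left(k{\left(-3,7 \right)},40 \right)} = 128 \left(7 + \frac{1}{2 \left(-2 - 84 - 6 \cdot 7^{2}\right)}\right) = 128 \left(7 + \frac{1}{2 \left(-2 - 84 - 294\right)}\right) = 128 \left(7 + \frac{1}{2 \left(-380\right)}\right) = 128 \left(7 + \frac{1}{2} \left(- \frac{1}{380}\right)\right) = 128 \left(7 - \frac{1}{760}\right) = 128 \cdot \frac{5319}{760} = \frac{85104}{95}$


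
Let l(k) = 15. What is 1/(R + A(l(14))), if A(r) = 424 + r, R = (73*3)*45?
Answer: 1/10294 ≈ 9.7144e-5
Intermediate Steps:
R = 9855 (R = 219*45 = 9855)
1/(R + A(l(14))) = 1/(9855 + (424 + 15)) = 1/(9855 + 439) = 1/10294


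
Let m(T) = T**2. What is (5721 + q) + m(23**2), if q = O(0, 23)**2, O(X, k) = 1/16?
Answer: 73103873/256 ≈ 2.8556e+5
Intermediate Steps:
O(X, k) = 1/16
q = 1/256 (q = (1/16)**2 = 1/256 ≈ 0.0039063)
(5721 + q) + m(23**2) = (5721 + 1/256) + (23**2)**2 = 1464577/256 + 529**2 = 1464577/256 + 279841 = 73103873/256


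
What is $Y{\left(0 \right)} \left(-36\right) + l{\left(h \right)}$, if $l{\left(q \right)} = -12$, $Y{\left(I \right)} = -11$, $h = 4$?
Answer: $384$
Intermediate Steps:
$Y{\left(0 \right)} \left(-36\right) + l{\left(h \right)} = \left(-11\right) \left(-36\right) - 12 = 396 - 12 = 384$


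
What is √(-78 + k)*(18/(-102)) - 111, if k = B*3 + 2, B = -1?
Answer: -111 - 3*I*√79/17 ≈ -111.0 - 1.5685*I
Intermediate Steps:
k = -1 (k = -1*3 + 2 = -3 + 2 = -1)
√(-78 + k)*(18/(-102)) - 111 = √(-78 - 1)*(18/(-102)) - 111 = √(-79)*(18*(-1/102)) - 111 = (I*√79)*(-3/17) - 111 = -3*I*√79/17 - 111 = -111 - 3*I*√79/17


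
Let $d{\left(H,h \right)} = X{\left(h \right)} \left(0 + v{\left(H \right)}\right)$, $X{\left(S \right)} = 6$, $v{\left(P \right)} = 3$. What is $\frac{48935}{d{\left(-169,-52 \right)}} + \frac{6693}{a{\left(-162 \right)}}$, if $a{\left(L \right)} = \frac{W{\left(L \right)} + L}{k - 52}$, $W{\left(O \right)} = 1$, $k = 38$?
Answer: $\frac{59411}{18} \approx 3300.6$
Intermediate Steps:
$d{\left(H,h \right)} = 18$ ($d{\left(H,h \right)} = 6 \left(0 + 3\right) = 6 \cdot 3 = 18$)
$a{\left(L \right)} = - \frac{1}{14} - \frac{L}{14}$ ($a{\left(L \right)} = \frac{1 + L}{38 - 52} = \frac{1 + L}{-14} = \left(1 + L\right) \left(- \frac{1}{14}\right) = - \frac{1}{14} - \frac{L}{14}$)
$\frac{48935}{d{\left(-169,-52 \right)}} + \frac{6693}{a{\left(-162 \right)}} = \frac{48935}{18} + \frac{6693}{- \frac{1}{14} - - \frac{81}{7}} = 48935 \cdot \frac{1}{18} + \frac{6693}{- \frac{1}{14} + \frac{81}{7}} = \frac{48935}{18} + \frac{6693}{\frac{23}{2}} = \frac{48935}{18} + 6693 \cdot \frac{2}{23} = \frac{48935}{18} + 582 = \frac{59411}{18}$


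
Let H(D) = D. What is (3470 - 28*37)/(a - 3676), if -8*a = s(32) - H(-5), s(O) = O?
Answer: -19472/29445 ≈ -0.66130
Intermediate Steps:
a = -37/8 (a = -(32 - 1*(-5))/8 = -(32 + 5)/8 = -1/8*37 = -37/8 ≈ -4.6250)
(3470 - 28*37)/(a - 3676) = (3470 - 28*37)/(-37/8 - 3676) = (3470 - 1*1036)/(-29445/8) = (3470 - 1036)*(-8/29445) = 2434*(-8/29445) = -19472/29445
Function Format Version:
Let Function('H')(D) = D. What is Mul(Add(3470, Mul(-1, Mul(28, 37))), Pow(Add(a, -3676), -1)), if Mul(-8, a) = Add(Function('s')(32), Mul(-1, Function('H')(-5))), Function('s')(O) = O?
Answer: Rational(-19472, 29445) ≈ -0.66130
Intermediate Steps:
a = Rational(-37, 8) (a = Mul(Rational(-1, 8), Add(32, Mul(-1, -5))) = Mul(Rational(-1, 8), Add(32, 5)) = Mul(Rational(-1, 8), 37) = Rational(-37, 8) ≈ -4.6250)
Mul(Add(3470, Mul(-1, Mul(28, 37))), Pow(Add(a, -3676), -1)) = Mul(Add(3470, Mul(-1, Mul(28, 37))), Pow(Add(Rational(-37, 8), -3676), -1)) = Mul(Add(3470, Mul(-1, 1036)), Pow(Rational(-29445, 8), -1)) = Mul(Add(3470, -1036), Rational(-8, 29445)) = Mul(2434, Rational(-8, 29445)) = Rational(-19472, 29445)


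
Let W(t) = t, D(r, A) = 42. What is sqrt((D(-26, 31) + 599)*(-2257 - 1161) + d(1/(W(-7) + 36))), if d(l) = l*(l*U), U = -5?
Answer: I*sqrt(1842578863)/29 ≈ 1480.2*I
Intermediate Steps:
d(l) = -5*l**2 (d(l) = l*(l*(-5)) = l*(-5*l) = -5*l**2)
sqrt((D(-26, 31) + 599)*(-2257 - 1161) + d(1/(W(-7) + 36))) = sqrt((42 + 599)*(-2257 - 1161) - 5/(-7 + 36)**2) = sqrt(641*(-3418) - 5*(1/29)**2) = sqrt(-2190938 - 5*(1/29)**2) = sqrt(-2190938 - 5*1/841) = sqrt(-2190938 - 5/841) = sqrt(-1842578863/841) = I*sqrt(1842578863)/29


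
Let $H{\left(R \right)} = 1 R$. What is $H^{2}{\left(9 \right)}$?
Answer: $81$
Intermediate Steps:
$H{\left(R \right)} = R$
$H^{2}{\left(9 \right)} = 9^{2} = 81$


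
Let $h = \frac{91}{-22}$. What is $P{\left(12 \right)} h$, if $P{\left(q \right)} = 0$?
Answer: $0$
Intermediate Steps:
$h = - \frac{91}{22}$ ($h = 91 \left(- \frac{1}{22}\right) = - \frac{91}{22} \approx -4.1364$)
$P{\left(12 \right)} h = 0 \left(- \frac{91}{22}\right) = 0$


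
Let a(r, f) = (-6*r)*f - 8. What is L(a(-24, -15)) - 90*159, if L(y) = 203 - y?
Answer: -11939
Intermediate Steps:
a(r, f) = -8 - 6*f*r (a(r, f) = -6*f*r - 8 = -8 - 6*f*r)
L(a(-24, -15)) - 90*159 = (203 - (-8 - 6*(-15)*(-24))) - 90*159 = (203 - (-8 - 2160)) - 14310 = (203 - 1*(-2168)) - 14310 = (203 + 2168) - 14310 = 2371 - 14310 = -11939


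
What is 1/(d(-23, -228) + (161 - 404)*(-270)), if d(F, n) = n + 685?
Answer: 1/66067 ≈ 1.5136e-5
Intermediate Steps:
d(F, n) = 685 + n
1/(d(-23, -228) + (161 - 404)*(-270)) = 1/((685 - 228) + (161 - 404)*(-270)) = 1/(457 - 243*(-270)) = 1/(457 + 65610) = 1/66067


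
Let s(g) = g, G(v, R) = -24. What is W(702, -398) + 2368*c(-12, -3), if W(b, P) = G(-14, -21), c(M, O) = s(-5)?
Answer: -11864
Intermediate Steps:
c(M, O) = -5
W(b, P) = -24
W(702, -398) + 2368*c(-12, -3) = -24 + 2368*(-5) = -24 - 11840 = -11864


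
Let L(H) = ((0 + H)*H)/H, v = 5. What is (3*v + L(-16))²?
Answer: 1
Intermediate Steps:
L(H) = H (L(H) = (H*H)/H = H²/H = H)
(3*v + L(-16))² = (3*5 - 16)² = (15 - 16)² = (-1)² = 1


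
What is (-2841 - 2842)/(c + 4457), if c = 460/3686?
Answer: -10473769/8214481 ≈ -1.2750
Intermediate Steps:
c = 230/1843 (c = 460*(1/3686) = 230/1843 ≈ 0.12480)
(-2841 - 2842)/(c + 4457) = (-2841 - 2842)/(230/1843 + 4457) = -5683/8214481/1843 = -5683*1843/8214481 = -10473769/8214481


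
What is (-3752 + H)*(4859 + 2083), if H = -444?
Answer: -29128632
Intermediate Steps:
(-3752 + H)*(4859 + 2083) = (-3752 - 444)*(4859 + 2083) = -4196*6942 = -29128632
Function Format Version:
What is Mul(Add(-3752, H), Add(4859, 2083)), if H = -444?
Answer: -29128632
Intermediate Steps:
Mul(Add(-3752, H), Add(4859, 2083)) = Mul(Add(-3752, -444), Add(4859, 2083)) = Mul(-4196, 6942) = -29128632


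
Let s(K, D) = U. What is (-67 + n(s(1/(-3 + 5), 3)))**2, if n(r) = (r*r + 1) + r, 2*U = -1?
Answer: 70225/16 ≈ 4389.1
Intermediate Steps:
U = -1/2 (U = (1/2)*(-1) = -1/2 ≈ -0.50000)
s(K, D) = -1/2
n(r) = 1 + r + r**2 (n(r) = (r**2 + 1) + r = (1 + r**2) + r = 1 + r + r**2)
(-67 + n(s(1/(-3 + 5), 3)))**2 = (-67 + (1 - 1/2 + (-1/2)**2))**2 = (-67 + (1 - 1/2 + 1/4))**2 = (-67 + 3/4)**2 = (-265/4)**2 = 70225/16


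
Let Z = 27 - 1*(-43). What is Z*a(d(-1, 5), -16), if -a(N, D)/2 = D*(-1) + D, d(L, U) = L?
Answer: 0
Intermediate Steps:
Z = 70 (Z = 27 + 43 = 70)
a(N, D) = 0 (a(N, D) = -2*(D*(-1) + D) = -2*(-D + D) = -2*0 = 0)
Z*a(d(-1, 5), -16) = 70*0 = 0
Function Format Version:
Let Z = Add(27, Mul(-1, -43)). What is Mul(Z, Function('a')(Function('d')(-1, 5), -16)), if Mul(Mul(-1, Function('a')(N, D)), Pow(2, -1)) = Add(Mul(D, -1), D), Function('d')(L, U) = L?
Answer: 0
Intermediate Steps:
Z = 70 (Z = Add(27, 43) = 70)
Function('a')(N, D) = 0 (Function('a')(N, D) = Mul(-2, Add(Mul(D, -1), D)) = Mul(-2, Add(Mul(-1, D), D)) = Mul(-2, 0) = 0)
Mul(Z, Function('a')(Function('d')(-1, 5), -16)) = Mul(70, 0) = 0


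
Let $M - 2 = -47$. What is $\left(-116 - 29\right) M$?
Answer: $6525$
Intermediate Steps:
$M = -45$ ($M = 2 - 47 = -45$)
$\left(-116 - 29\right) M = \left(-116 - 29\right) \left(-45\right) = \left(-145\right) \left(-45\right) = 6525$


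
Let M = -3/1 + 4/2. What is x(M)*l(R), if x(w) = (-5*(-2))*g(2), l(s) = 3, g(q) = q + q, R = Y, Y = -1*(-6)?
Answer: 120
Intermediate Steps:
Y = 6
R = 6
g(q) = 2*q
M = -1 (M = -3*1 + 4*(½) = -3 + 2 = -1)
x(w) = 40 (x(w) = (-5*(-2))*(2*2) = 10*4 = 40)
x(M)*l(R) = 40*3 = 120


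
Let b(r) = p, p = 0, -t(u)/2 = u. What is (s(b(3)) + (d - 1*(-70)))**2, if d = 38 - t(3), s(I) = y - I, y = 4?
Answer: 13924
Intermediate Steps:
t(u) = -2*u
b(r) = 0
s(I) = 4 - I
d = 44 (d = 38 - (-2)*3 = 38 - 1*(-6) = 38 + 6 = 44)
(s(b(3)) + (d - 1*(-70)))**2 = ((4 - 1*0) + (44 - 1*(-70)))**2 = ((4 + 0) + (44 + 70))**2 = (4 + 114)**2 = 118**2 = 13924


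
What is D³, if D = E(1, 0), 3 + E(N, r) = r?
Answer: -27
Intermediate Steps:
E(N, r) = -3 + r
D = -3 (D = -3 + 0 = -3)
D³ = (-3)³ = -27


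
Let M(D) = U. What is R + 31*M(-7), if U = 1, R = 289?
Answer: 320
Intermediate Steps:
M(D) = 1
R + 31*M(-7) = 289 + 31*1 = 289 + 31 = 320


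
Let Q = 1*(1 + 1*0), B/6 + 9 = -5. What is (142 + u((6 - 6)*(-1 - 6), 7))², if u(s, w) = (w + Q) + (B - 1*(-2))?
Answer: 4624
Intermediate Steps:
B = -84 (B = -54 + 6*(-5) = -54 - 30 = -84)
Q = 1 (Q = 1*(1 + 0) = 1*1 = 1)
u(s, w) = -81 + w (u(s, w) = (w + 1) + (-84 - 1*(-2)) = (1 + w) + (-84 + 2) = (1 + w) - 82 = -81 + w)
(142 + u((6 - 6)*(-1 - 6), 7))² = (142 + (-81 + 7))² = (142 - 74)² = 68² = 4624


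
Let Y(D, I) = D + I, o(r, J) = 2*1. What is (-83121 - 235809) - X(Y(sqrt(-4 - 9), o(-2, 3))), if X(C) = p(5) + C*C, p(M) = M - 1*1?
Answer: -318925 - 4*I*sqrt(13) ≈ -3.1893e+5 - 14.422*I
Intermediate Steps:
p(M) = -1 + M (p(M) = M - 1 = -1 + M)
o(r, J) = 2
X(C) = 4 + C**2 (X(C) = (-1 + 5) + C*C = 4 + C**2)
(-83121 - 235809) - X(Y(sqrt(-4 - 9), o(-2, 3))) = (-83121 - 235809) - (4 + (sqrt(-4 - 9) + 2)**2) = -318930 - (4 + (sqrt(-13) + 2)**2) = -318930 - (4 + (I*sqrt(13) + 2)**2) = -318930 - (4 + (2 + I*sqrt(13))**2) = -318930 + (-4 - (2 + I*sqrt(13))**2) = -318934 - (2 + I*sqrt(13))**2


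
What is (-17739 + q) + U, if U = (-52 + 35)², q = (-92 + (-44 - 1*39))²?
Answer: 13175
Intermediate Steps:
q = 30625 (q = (-92 + (-44 - 39))² = (-92 - 83)² = (-175)² = 30625)
U = 289 (U = (-17)² = 289)
(-17739 + q) + U = (-17739 + 30625) + 289 = 12886 + 289 = 13175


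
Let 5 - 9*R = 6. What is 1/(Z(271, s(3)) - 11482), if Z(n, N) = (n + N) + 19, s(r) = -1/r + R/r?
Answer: -27/302194 ≈ -8.9347e-5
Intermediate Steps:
R = -⅑ (R = 5/9 - ⅑*6 = 5/9 - ⅔ = -⅑ ≈ -0.11111)
s(r) = -10/(9*r) (s(r) = -1/r - 1/(9*r) = -10/(9*r))
Z(n, N) = 19 + N + n (Z(n, N) = (N + n) + 19 = 19 + N + n)
1/(Z(271, s(3)) - 11482) = 1/((19 - 10/9/3 + 271) - 11482) = 1/((19 - 10/9*⅓ + 271) - 11482) = 1/((19 - 10/27 + 271) - 11482) = 1/(7820/27 - 11482) = 1/(-302194/27) = -27/302194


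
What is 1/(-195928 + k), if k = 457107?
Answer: 1/261179 ≈ 3.8288e-6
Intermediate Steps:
1/(-195928 + k) = 1/(-195928 + 457107) = 1/261179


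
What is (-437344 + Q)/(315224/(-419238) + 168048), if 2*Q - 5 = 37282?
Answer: -175535160219/70451792200 ≈ -2.4916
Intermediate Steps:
Q = 37287/2 (Q = 5/2 + (½)*37282 = 5/2 + 18641 = 37287/2 ≈ 18644.)
(-437344 + Q)/(315224/(-419238) + 168048) = (-437344 + 37287/2)/(315224/(-419238) + 168048) = -837401/(2*(315224*(-1/419238) + 168048)) = -837401/(2*(-157612/209619 + 168048)) = -837401/(2*35225896100/209619) = -837401/2*209619/35225896100 = -175535160219/70451792200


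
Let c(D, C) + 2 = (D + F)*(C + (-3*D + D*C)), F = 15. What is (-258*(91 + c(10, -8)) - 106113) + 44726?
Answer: 676751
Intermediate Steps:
c(D, C) = -2 + (15 + D)*(C - 3*D + C*D) (c(D, C) = -2 + (D + 15)*(C + (-3*D + D*C)) = -2 + (15 + D)*(C + (-3*D + C*D)) = -2 + (15 + D)*(C - 3*D + C*D))
(-258*(91 + c(10, -8)) - 106113) + 44726 = (-258*(91 + (-2 - 45*10 - 3*10² + 15*(-8) - 8*10² + 16*(-8)*10)) - 106113) + 44726 = (-258*(91 + (-2 - 450 - 3*100 - 120 - 8*100 - 1280)) - 106113) + 44726 = (-258*(91 + (-2 - 450 - 300 - 120 - 800 - 1280)) - 106113) + 44726 = (-258*(91 - 2952) - 106113) + 44726 = (-258*(-2861) - 106113) + 44726 = (738138 - 106113) + 44726 = 632025 + 44726 = 676751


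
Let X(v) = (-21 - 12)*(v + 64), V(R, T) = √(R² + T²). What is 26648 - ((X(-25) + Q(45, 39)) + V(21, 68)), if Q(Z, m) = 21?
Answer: 27914 - √5065 ≈ 27843.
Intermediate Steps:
X(v) = -2112 - 33*v (X(v) = -33*(64 + v) = -2112 - 33*v)
26648 - ((X(-25) + Q(45, 39)) + V(21, 68)) = 26648 - (((-2112 - 33*(-25)) + 21) + √(21² + 68²)) = 26648 - (((-2112 + 825) + 21) + √(441 + 4624)) = 26648 - ((-1287 + 21) + √5065) = 26648 - (-1266 + √5065) = 26648 + (1266 - √5065) = 27914 - √5065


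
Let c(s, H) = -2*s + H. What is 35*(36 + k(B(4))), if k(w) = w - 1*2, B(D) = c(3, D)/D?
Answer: 2345/2 ≈ 1172.5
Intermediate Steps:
c(s, H) = H - 2*s
B(D) = (-6 + D)/D (B(D) = (D - 2*3)/D = (D - 6)/D = (-6 + D)/D)
k(w) = -2 + w (k(w) = w - 2 = -2 + w)
35*(36 + k(B(4))) = 35*(36 + (-2 + (-6 + 4)/4)) = 35*(36 + (-2 + (¼)*(-2))) = 35*(36 + (-2 - ½)) = 35*(36 - 5/2) = 35*(67/2) = 2345/2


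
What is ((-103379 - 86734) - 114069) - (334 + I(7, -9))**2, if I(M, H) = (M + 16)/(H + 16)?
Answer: -20479239/49 ≈ -4.1794e+5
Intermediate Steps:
I(M, H) = (16 + M)/(16 + H)
((-103379 - 86734) - 114069) - (334 + I(7, -9))**2 = ((-103379 - 86734) - 114069) - (334 + (16 + 7)/(16 - 9))**2 = (-190113 - 114069) - (334 + 23/7)**2 = -304182 - (334 + (1/7)*23)**2 = -304182 - (334 + 23/7)**2 = -304182 - (2361/7)**2 = -304182 - 1*5574321/49 = -304182 - 5574321/49 = -20479239/49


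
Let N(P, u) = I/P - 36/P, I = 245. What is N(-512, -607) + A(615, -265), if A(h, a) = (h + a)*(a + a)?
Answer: -94976209/512 ≈ -1.8550e+5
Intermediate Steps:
A(h, a) = 2*a*(a + h) (A(h, a) = (a + h)*(2*a) = 2*a*(a + h))
N(P, u) = 209/P (N(P, u) = 245/P - 36/P = 209/P)
N(-512, -607) + A(615, -265) = 209/(-512) + 2*(-265)*(-265 + 615) = 209*(-1/512) + 2*(-265)*350 = -209/512 - 185500 = -94976209/512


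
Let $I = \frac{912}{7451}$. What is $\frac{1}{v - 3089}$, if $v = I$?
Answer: $- \frac{7451}{23015227} \approx -0.00032374$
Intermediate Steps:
$I = \frac{912}{7451}$ ($I = 912 \cdot \frac{1}{7451} = \frac{912}{7451} \approx 0.1224$)
$v = \frac{912}{7451} \approx 0.1224$
$\frac{1}{v - 3089} = \frac{1}{\frac{912}{7451} - 3089} = \frac{1}{- \frac{23015227}{7451}} = - \frac{7451}{23015227}$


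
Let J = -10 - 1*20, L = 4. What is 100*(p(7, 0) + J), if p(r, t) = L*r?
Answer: -200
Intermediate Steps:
J = -30 (J = -10 - 20 = -30)
p(r, t) = 4*r
100*(p(7, 0) + J) = 100*(4*7 - 30) = 100*(28 - 30) = 100*(-2) = -200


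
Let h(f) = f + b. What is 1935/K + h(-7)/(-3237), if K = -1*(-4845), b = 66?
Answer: 398516/1045551 ≈ 0.38115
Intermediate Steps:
K = 4845
h(f) = 66 + f (h(f) = f + 66 = 66 + f)
1935/K + h(-7)/(-3237) = 1935/4845 + (66 - 7)/(-3237) = 1935*(1/4845) + 59*(-1/3237) = 129/323 - 59/3237 = 398516/1045551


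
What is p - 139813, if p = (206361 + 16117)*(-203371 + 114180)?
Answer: -19843175111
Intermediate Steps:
p = -19843035298 (p = 222478*(-89191) = -19843035298)
p - 139813 = -19843035298 - 139813 = -19843175111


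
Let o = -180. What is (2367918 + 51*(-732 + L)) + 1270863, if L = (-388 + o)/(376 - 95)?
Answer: 1011978201/281 ≈ 3.6013e+6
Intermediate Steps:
L = -568/281 (L = (-388 - 180)/(376 - 95) = -568/281 ≈ -2.0214)
(2367918 + 51*(-732 + L)) + 1270863 = (2367918 + 51*(-732 - 568/281)) + 1270863 = (2367918 + 51*(-206260/281)) + 1270863 = (2367918 - 10519260/281) + 1270863 = 654865698/281 + 1270863 = 1011978201/281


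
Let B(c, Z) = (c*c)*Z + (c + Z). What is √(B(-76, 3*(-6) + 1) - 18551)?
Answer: 2*I*√29209 ≈ 341.81*I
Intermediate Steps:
B(c, Z) = Z + c + Z*c² (B(c, Z) = c²*Z + (Z + c) = Z*c² + (Z + c) = Z + c + Z*c²)
√(B(-76, 3*(-6) + 1) - 18551) = √(((3*(-6) + 1) - 76 + (3*(-6) + 1)*(-76)²) - 18551) = √(((-18 + 1) - 76 + (-18 + 1)*5776) - 18551) = √((-17 - 76 - 17*5776) - 18551) = √((-17 - 76 - 98192) - 18551) = √(-98285 - 18551) = √(-116836) = 2*I*√29209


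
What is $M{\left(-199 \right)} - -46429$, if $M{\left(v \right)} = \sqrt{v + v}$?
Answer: $46429 + i \sqrt{398} \approx 46429.0 + 19.95 i$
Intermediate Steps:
$M{\left(v \right)} = \sqrt{2} \sqrt{v}$ ($M{\left(v \right)} = \sqrt{2 v} = \sqrt{2} \sqrt{v}$)
$M{\left(-199 \right)} - -46429 = \sqrt{2} \sqrt{-199} - -46429 = \sqrt{2} i \sqrt{199} + 46429 = i \sqrt{398} + 46429 = 46429 + i \sqrt{398}$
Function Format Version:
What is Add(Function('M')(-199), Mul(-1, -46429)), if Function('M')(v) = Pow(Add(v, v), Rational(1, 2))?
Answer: Add(46429, Mul(I, Pow(398, Rational(1, 2)))) ≈ Add(46429., Mul(19.950, I))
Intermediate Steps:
Function('M')(v) = Mul(Pow(2, Rational(1, 2)), Pow(v, Rational(1, 2))) (Function('M')(v) = Pow(Mul(2, v), Rational(1, 2)) = Mul(Pow(2, Rational(1, 2)), Pow(v, Rational(1, 2))))
Add(Function('M')(-199), Mul(-1, -46429)) = Add(Mul(Pow(2, Rational(1, 2)), Pow(-199, Rational(1, 2))), Mul(-1, -46429)) = Add(Mul(Pow(2, Rational(1, 2)), Mul(I, Pow(199, Rational(1, 2)))), 46429) = Add(Mul(I, Pow(398, Rational(1, 2))), 46429) = Add(46429, Mul(I, Pow(398, Rational(1, 2))))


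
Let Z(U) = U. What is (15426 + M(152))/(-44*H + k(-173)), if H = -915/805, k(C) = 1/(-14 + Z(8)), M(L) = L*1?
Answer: 15048348/48151 ≈ 312.52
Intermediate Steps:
M(L) = L
k(C) = -⅙ (k(C) = 1/(-14 + 8) = 1/(-6) = -⅙)
H = -183/161 (H = -915*1/805 = -183/161 ≈ -1.1366)
(15426 + M(152))/(-44*H + k(-173)) = (15426 + 152)/(-44*(-183/161) - ⅙) = 15578/(8052/161 - ⅙) = 15578/(48151/966) = 15578*(966/48151) = 15048348/48151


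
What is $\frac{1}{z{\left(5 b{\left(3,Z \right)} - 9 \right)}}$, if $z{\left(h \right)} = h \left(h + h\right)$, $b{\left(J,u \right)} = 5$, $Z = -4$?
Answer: $\frac{1}{512} \approx 0.0019531$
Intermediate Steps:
$z{\left(h \right)} = 2 h^{2}$ ($z{\left(h \right)} = h 2 h = 2 h^{2}$)
$\frac{1}{z{\left(5 b{\left(3,Z \right)} - 9 \right)}} = \frac{1}{2 \left(5 \cdot 5 - 9\right)^{2}} = \frac{1}{2 \left(25 - 9\right)^{2}} = \frac{1}{2 \cdot 16^{2}} = \frac{1}{2 \cdot 256} = \frac{1}{512}$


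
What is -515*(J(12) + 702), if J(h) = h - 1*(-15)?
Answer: -375435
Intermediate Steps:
J(h) = 15 + h (J(h) = h + 15 = 15 + h)
-515*(J(12) + 702) = -515*((15 + 12) + 702) = -515*(27 + 702) = -515*729 = -375435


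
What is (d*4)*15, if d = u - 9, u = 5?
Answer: -240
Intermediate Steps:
d = -4 (d = 5 - 9 = -4)
(d*4)*15 = -4*4*15 = -16*15 = -240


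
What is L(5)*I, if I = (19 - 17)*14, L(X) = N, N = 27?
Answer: 756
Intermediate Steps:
L(X) = 27
I = 28 (I = 2*14 = 28)
L(5)*I = 27*28 = 756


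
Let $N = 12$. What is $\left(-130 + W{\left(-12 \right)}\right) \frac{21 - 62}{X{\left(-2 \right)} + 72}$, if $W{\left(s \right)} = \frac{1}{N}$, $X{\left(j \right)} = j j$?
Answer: $\frac{63919}{912} \approx 70.087$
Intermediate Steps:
$X{\left(j \right)} = j^{2}$
$W{\left(s \right)} = \frac{1}{12}$
$\left(-130 + W{\left(-12 \right)}\right) \frac{21 - 62}{X{\left(-2 \right)} + 72} = \left(-130 + \frac{1}{12}\right) \frac{21 - 62}{\left(-2\right)^{2} + 72} = - \frac{1559 \left(- \frac{41}{4 + 72}\right)}{12} = - \frac{1559 \left(- \frac{41}{76}\right)}{12} = - \frac{1559 \left(\left(-41\right) \frac{1}{76}\right)}{12} = \left(- \frac{1559}{12}\right) \left(- \frac{41}{76}\right) = \frac{63919}{912}$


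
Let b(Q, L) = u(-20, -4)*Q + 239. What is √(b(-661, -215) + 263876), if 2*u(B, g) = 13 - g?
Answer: √1033986/2 ≈ 508.43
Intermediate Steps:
u(B, g) = 13/2 - g/2 (u(B, g) = (13 - g)/2 = 13/2 - g/2)
b(Q, L) = 239 + 17*Q/2 (b(Q, L) = (13/2 - ½*(-4))*Q + 239 = (13/2 + 2)*Q + 239 = 17*Q/2 + 239 = 239 + 17*Q/2)
√(b(-661, -215) + 263876) = √((239 + (17/2)*(-661)) + 263876) = √((239 - 11237/2) + 263876) = √(-10759/2 + 263876) = √(516993/2) = √1033986/2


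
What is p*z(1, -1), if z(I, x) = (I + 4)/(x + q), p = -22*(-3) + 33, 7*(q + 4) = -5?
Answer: -693/8 ≈ -86.625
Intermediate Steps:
q = -33/7 (q = -4 + (⅐)*(-5) = -4 - 5/7 = -33/7 ≈ -4.7143)
p = 99 (p = 66 + 33 = 99)
z(I, x) = (4 + I)/(-33/7 + x) (z(I, x) = (I + 4)/(x - 33/7) = (4 + I)/(-33/7 + x))
p*z(1, -1) = 99*(7*(4 + 1)/(-33 + 7*(-1))) = 99*(7*5/(-33 - 7)) = 99*(7*5/(-40)) = 99*(7*(-1/40)*5) = 99*(-7/8) = -693/8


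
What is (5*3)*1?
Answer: 15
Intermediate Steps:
(5*3)*1 = 15*1 = 15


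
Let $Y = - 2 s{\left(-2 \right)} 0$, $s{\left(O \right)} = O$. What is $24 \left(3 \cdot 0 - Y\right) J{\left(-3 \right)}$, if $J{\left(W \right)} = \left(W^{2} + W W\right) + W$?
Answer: $0$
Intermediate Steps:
$J{\left(W \right)} = W + 2 W^{2}$ ($J{\left(W \right)} = \left(W^{2} + W^{2}\right) + W = 2 W^{2} + W = W + 2 W^{2}$)
$Y = 0$ ($Y = \left(-2\right) \left(-2\right) 0 = 4 \cdot 0 = 0$)
$24 \left(3 \cdot 0 - Y\right) J{\left(-3 \right)} = 24 \left(3 \cdot 0 - 0\right) \left(- 3 \left(1 + 2 \left(-3\right)\right)\right) = 24 \left(0 + 0\right) \left(- 3 \left(1 - 6\right)\right) = 24 \cdot 0 \left(\left(-3\right) \left(-5\right)\right) = 0 \cdot 15 = 0$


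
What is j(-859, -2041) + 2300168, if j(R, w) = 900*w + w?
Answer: 461227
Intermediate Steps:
j(R, w) = 901*w
j(-859, -2041) + 2300168 = 901*(-2041) + 2300168 = -1838941 + 2300168 = 461227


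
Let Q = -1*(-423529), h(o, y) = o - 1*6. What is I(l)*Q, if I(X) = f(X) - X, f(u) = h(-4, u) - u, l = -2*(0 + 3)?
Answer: 847058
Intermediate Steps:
h(o, y) = -6 + o (h(o, y) = o - 6 = -6 + o)
l = -6 (l = -2*3 = -6)
f(u) = -10 - u (f(u) = (-6 - 4) - u = -10 - u)
I(X) = -10 - 2*X (I(X) = (-10 - X) - X = -10 - 2*X)
Q = 423529
I(l)*Q = (-10 - 2*(-6))*423529 = (-10 + 12)*423529 = 2*423529 = 847058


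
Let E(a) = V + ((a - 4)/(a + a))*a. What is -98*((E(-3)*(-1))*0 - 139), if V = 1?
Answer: 13622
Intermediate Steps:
E(a) = -1 + a/2 (E(a) = 1 + ((a - 4)/(a + a))*a = 1 + ((-4 + a)/((2*a)))*a = 1 + ((-4 + a)*(1/(2*a)))*a = 1 + ((-4 + a)/(2*a))*a = 1 + (-2 + a/2) = -1 + a/2)
-98*((E(-3)*(-1))*0 - 139) = -98*(((-1 + (1/2)*(-3))*(-1))*0 - 139) = -98*(((-1 - 3/2)*(-1))*0 - 139) = -98*(-5/2*(-1)*0 - 139) = -98*((5/2)*0 - 139) = -98*(0 - 139) = -98*(-139) = 13622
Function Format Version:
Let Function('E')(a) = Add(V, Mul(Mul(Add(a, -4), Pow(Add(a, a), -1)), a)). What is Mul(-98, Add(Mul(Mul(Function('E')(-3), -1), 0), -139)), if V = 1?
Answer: 13622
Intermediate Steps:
Function('E')(a) = Add(-1, Mul(Rational(1, 2), a)) (Function('E')(a) = Add(1, Mul(Mul(Add(a, -4), Pow(Add(a, a), -1)), a)) = Add(1, Mul(Mul(Add(-4, a), Pow(Mul(2, a), -1)), a)) = Add(1, Mul(Mul(Add(-4, a), Mul(Rational(1, 2), Pow(a, -1))), a)) = Add(1, Mul(Mul(Rational(1, 2), Pow(a, -1), Add(-4, a)), a)) = Add(1, Add(-2, Mul(Rational(1, 2), a))) = Add(-1, Mul(Rational(1, 2), a)))
Mul(-98, Add(Mul(Mul(Function('E')(-3), -1), 0), -139)) = Mul(-98, Add(Mul(Mul(Add(-1, Mul(Rational(1, 2), -3)), -1), 0), -139)) = Mul(-98, Add(Mul(Mul(Add(-1, Rational(-3, 2)), -1), 0), -139)) = Mul(-98, Add(Mul(Mul(Rational(-5, 2), -1), 0), -139)) = Mul(-98, Add(Mul(Rational(5, 2), 0), -139)) = Mul(-98, Add(0, -139)) = Mul(-98, -139) = 13622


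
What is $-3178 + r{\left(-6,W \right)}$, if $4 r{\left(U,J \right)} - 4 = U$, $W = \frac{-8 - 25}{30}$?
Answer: $- \frac{6357}{2} \approx -3178.5$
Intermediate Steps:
$W = - \frac{11}{10}$ ($W = \left(-33\right) \frac{1}{30} = - \frac{11}{10} \approx -1.1$)
$r{\left(U,J \right)} = 1 + \frac{U}{4}$
$-3178 + r{\left(-6,W \right)} = -3178 + \left(1 + \frac{1}{4} \left(-6\right)\right) = -3178 + \left(1 - \frac{3}{2}\right) = -3178 - \frac{1}{2} = - \frac{6357}{2}$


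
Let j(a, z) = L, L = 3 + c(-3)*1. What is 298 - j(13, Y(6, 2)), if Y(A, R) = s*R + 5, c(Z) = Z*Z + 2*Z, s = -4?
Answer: 292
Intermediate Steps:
c(Z) = Z**2 + 2*Z
L = 6 (L = 3 - 3*(2 - 3)*1 = 3 - 3*(-1)*1 = 3 + 3*1 = 3 + 3 = 6)
Y(A, R) = 5 - 4*R (Y(A, R) = -4*R + 5 = 5 - 4*R)
j(a, z) = 6
298 - j(13, Y(6, 2)) = 298 - 1*6 = 298 - 6 = 292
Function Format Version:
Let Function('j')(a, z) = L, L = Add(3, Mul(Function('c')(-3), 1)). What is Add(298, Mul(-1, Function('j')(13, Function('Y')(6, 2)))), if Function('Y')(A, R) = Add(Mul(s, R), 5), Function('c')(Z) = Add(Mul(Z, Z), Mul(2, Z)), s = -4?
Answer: 292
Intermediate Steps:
Function('c')(Z) = Add(Pow(Z, 2), Mul(2, Z))
L = 6 (L = Add(3, Mul(Mul(-3, Add(2, -3)), 1)) = Add(3, Mul(Mul(-3, -1), 1)) = Add(3, Mul(3, 1)) = Add(3, 3) = 6)
Function('Y')(A, R) = Add(5, Mul(-4, R)) (Function('Y')(A, R) = Add(Mul(-4, R), 5) = Add(5, Mul(-4, R)))
Function('j')(a, z) = 6
Add(298, Mul(-1, Function('j')(13, Function('Y')(6, 2)))) = Add(298, Mul(-1, 6)) = Add(298, -6) = 292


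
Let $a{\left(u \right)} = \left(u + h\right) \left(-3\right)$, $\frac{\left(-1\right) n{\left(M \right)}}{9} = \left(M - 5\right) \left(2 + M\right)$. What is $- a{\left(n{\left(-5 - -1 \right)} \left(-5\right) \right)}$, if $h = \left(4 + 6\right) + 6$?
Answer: $2478$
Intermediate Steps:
$n{\left(M \right)} = - 9 \left(-5 + M\right) \left(2 + M\right)$ ($n{\left(M \right)} = - 9 \left(M - 5\right) \left(2 + M\right) = - 9 \left(-5 + M\right) \left(2 + M\right)$)
$h = 16$ ($h = 10 + 6 = 16$)
$a{\left(u \right)} = -48 - 3 u$ ($a{\left(u \right)} = \left(u + 16\right) \left(-3\right) = \left(16 + u\right) \left(-3\right) = -48 - 3 u$)
$- a{\left(n{\left(-5 - -1 \right)} \left(-5\right) \right)} = - (-48 - 3 \left(90 - 9 \left(-5 - -1\right)^{2} + 27 \left(-5 - -1\right)\right) \left(-5\right)) = - (-48 - 3 \left(90 - 9 \left(-5 + 1\right)^{2} + 27 \left(-5 + 1\right)\right) \left(-5\right)) = - (-48 - 3 \left(90 - 9 \left(-4\right)^{2} + 27 \left(-4\right)\right) \left(-5\right)) = - (-48 - 3 \left(90 - 144 - 108\right) \left(-5\right)) = - (-48 - 3 \left(\left(-162\right) \left(-5\right)\right)) = - (-48 - 2430) = \left(-1\right) \left(-2478\right) = 2478$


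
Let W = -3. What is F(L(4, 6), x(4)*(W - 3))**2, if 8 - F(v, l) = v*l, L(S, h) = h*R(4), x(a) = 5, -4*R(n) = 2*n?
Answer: 123904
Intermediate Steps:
R(n) = -n/2
L(S, h) = -2*h (L(S, h) = h*(-1/2*4) = h*(-2) = -2*h)
F(v, l) = 8 - l*v (F(v, l) = 8 - v*l = 8 - l*v)
F(L(4, 6), x(4)*(W - 3))**2 = (8 - 5*(-3 - 3)*(-2*6))**2 = (8 - 1*5*(-6)*(-12))**2 = (8 - 1*(-30)*(-12))**2 = (8 - 360)**2 = (-352)**2 = 123904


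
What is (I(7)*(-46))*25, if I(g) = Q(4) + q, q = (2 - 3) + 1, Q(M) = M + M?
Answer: -9200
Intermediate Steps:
Q(M) = 2*M
q = 0 (q = -1 + 1 = 0)
I(g) = 8 (I(g) = 2*4 + 0 = 8 + 0 = 8)
(I(7)*(-46))*25 = (8*(-46))*25 = -368*25 = -9200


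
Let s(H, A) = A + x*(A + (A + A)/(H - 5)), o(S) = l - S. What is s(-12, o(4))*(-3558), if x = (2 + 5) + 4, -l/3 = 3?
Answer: 8418228/17 ≈ 4.9519e+5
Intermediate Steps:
l = -9 (l = -3*3 = -9)
o(S) = -9 - S
x = 11 (x = 7 + 4 = 11)
s(H, A) = 12*A + 22*A/(-5 + H) (s(H, A) = A + 11*(A + (A + A)/(H - 5)) = A + 11*(A + (2*A)/(-5 + H)) = A + 11*(A + 2*A/(-5 + H)) = A + (11*A + 22*A/(-5 + H)) = 12*A + 22*A/(-5 + H))
s(-12, o(4))*(-3558) = (2*(-9 - 1*4)*(-19 + 6*(-12))/(-5 - 12))*(-3558) = (2*(-9 - 4)*(-19 - 72)/(-17))*(-3558) = (2*(-13)*(-1/17)*(-91))*(-3558) = -2366/17*(-3558) = 8418228/17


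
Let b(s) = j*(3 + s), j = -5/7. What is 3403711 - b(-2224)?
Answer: 23814872/7 ≈ 3.4021e+6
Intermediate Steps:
j = -5/7 (j = -5*1/7 = -5/7 ≈ -0.71429)
b(s) = -15/7 - 5*s/7 (b(s) = -5*(3 + s)/7 = -15/7 - 5*s/7)
3403711 - b(-2224) = 3403711 - (-15/7 - 5/7*(-2224)) = 3403711 - (-15/7 + 11120/7) = 3403711 - 1*11105/7 = 3403711 - 11105/7 = 23814872/7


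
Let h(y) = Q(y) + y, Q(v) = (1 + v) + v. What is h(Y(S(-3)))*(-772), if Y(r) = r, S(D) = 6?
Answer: -14668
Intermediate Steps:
Q(v) = 1 + 2*v
h(y) = 1 + 3*y (h(y) = (1 + 2*y) + y = 1 + 3*y)
h(Y(S(-3)))*(-772) = (1 + 3*6)*(-772) = (1 + 18)*(-772) = 19*(-772) = -14668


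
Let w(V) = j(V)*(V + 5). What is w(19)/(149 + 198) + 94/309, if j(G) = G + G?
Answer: 314426/107223 ≈ 2.9324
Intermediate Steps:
j(G) = 2*G
w(V) = 2*V*(5 + V) (w(V) = (2*V)*(V + 5) = (2*V)*(5 + V) = 2*V*(5 + V))
w(19)/(149 + 198) + 94/309 = (2*19*(5 + 19))/(149 + 198) + 94/309 = (2*19*24)/347 + 94*(1/309) = 912*(1/347) + 94/309 = 912/347 + 94/309 = 314426/107223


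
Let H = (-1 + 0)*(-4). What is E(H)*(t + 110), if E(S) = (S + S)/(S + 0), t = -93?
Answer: 34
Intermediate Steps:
H = 4 (H = -1*(-4) = 4)
E(S) = 2 (E(S) = (2*S)/S = 2)
E(H)*(t + 110) = 2*(-93 + 110) = 2*17 = 34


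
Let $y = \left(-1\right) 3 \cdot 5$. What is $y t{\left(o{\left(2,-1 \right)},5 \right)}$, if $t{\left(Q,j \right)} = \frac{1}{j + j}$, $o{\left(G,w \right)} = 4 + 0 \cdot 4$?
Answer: $- \frac{3}{2} \approx -1.5$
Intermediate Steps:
$o{\left(G,w \right)} = 4$ ($o{\left(G,w \right)} = 4 + 0 = 4$)
$y = -15$ ($y = \left(-3\right) 5 = -15$)
$t{\left(Q,j \right)} = \frac{1}{2 j}$
$y t{\left(o{\left(2,-1 \right)},5 \right)} = - 15 \frac{1}{2 \cdot 5} = - 15 \cdot \frac{1}{2} \cdot \frac{1}{5} = \left(-15\right) \frac{1}{10} = - \frac{3}{2}$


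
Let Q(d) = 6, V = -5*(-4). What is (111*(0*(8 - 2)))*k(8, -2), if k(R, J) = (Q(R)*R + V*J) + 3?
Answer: 0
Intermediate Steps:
V = 20
k(R, J) = 3 + 6*R + 20*J (k(R, J) = (6*R + 20*J) + 3 = 3 + 6*R + 20*J)
(111*(0*(8 - 2)))*k(8, -2) = (111*(0*(8 - 2)))*(3 + 6*8 + 20*(-2)) = (111*(0*6))*(3 + 48 - 40) = (111*0)*11 = 0*11 = 0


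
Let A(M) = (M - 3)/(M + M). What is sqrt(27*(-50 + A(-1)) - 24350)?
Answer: I*sqrt(25646) ≈ 160.14*I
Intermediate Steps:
A(M) = (-3 + M)/(2*M) (A(M) = (-3 + M)/((2*M)) = (-3 + M)*(1/(2*M)) = (-3 + M)/(2*M))
sqrt(27*(-50 + A(-1)) - 24350) = sqrt(27*(-50 + (1/2)*(-3 - 1)/(-1)) - 24350) = sqrt(27*(-50 + (1/2)*(-1)*(-4)) - 24350) = sqrt(27*(-50 + 2) - 24350) = sqrt(27*(-48) - 24350) = sqrt(-1296 - 24350) = sqrt(-25646) = I*sqrt(25646)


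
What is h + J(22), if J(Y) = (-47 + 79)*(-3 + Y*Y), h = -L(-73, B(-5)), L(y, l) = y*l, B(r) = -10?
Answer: 14662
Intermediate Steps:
L(y, l) = l*y
h = -730 (h = -(-10)*(-73) = -1*730 = -730)
J(Y) = -96 + 32*Y² (J(Y) = 32*(-3 + Y²) = -96 + 32*Y²)
h + J(22) = -730 + (-96 + 32*22²) = -730 + (-96 + 32*484) = -730 + (-96 + 15488) = -730 + 15392 = 14662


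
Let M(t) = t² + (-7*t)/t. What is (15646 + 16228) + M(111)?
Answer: 44188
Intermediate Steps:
M(t) = -7 + t² (M(t) = t² - 7 = -7 + t²)
(15646 + 16228) + M(111) = (15646 + 16228) + (-7 + 111²) = 31874 + (-7 + 12321) = 31874 + 12314 = 44188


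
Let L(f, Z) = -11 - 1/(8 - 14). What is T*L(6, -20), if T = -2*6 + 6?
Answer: 65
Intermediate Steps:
L(f, Z) = -65/6 (L(f, Z) = -11 - 1/(-6) = -11 - 1*(-⅙) = -11 + ⅙ = -65/6)
T = -6 (T = -12 + 6 = -6)
T*L(6, -20) = -6*(-65/6) = 65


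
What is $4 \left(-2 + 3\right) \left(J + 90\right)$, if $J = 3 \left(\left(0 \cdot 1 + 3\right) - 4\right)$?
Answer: $348$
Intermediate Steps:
$J = -3$ ($J = 3 \left(\left(0 + 3\right) - 4\right) = 3 \left(3 - 4\right) = 3 \left(-1\right) = -3$)
$4 \left(-2 + 3\right) \left(J + 90\right) = 4 \left(-2 + 3\right) \left(-3 + 90\right) = 4 \cdot 1 \cdot 87 = 4 \cdot 87 = 348$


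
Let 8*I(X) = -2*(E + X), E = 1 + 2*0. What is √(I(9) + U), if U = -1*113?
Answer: I*√462/2 ≈ 10.747*I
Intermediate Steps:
E = 1 (E = 1 + 0 = 1)
I(X) = -¼ - X/4 (I(X) = (-2*(1 + X))/8 = (-2 - 2*X)/8 = -¼ - X/4)
U = -113
√(I(9) + U) = √((-¼ - ¼*9) - 113) = √((-¼ - 9/4) - 113) = √(-5/2 - 113) = √(-231/2) = I*√462/2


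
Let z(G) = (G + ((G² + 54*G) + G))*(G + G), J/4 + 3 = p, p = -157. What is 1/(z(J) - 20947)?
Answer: -1/478433747 ≈ -2.0902e-9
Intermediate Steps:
J = -640 (J = -12 + 4*(-157) = -12 - 628 = -640)
z(G) = 2*G*(G² + 56*G) (z(G) = (G + (G² + 55*G))*(2*G) = (G² + 56*G)*(2*G) = 2*G*(G² + 56*G))
1/(z(J) - 20947) = 1/(2*(-640)²*(56 - 640) - 20947) = 1/(2*409600*(-584) - 20947) = 1/(-478412800 - 20947) = 1/(-478433747) = -1/478433747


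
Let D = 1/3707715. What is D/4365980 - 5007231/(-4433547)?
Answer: 27018700576419026749/23923138134524709300 ≈ 1.1294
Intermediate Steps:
D = 1/3707715 ≈ 2.6971e-7
D/4365980 - 5007231/(-4433547) = (1/3707715)/4365980 - 5007231/(-4433547) = (1/3707715)*(1/4365980) - 5007231*(-1/4433547) = 1/16187809535700 + 1669077/1477849 = 27018700576419026749/23923138134524709300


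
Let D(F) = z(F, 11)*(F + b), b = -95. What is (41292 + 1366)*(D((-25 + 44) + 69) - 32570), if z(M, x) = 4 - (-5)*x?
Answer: -1406988814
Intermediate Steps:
z(M, x) = 4 + 5*x
D(F) = -5605 + 59*F (D(F) = (4 + 5*11)*(F - 95) = (4 + 55)*(-95 + F) = 59*(-95 + F) = -5605 + 59*F)
(41292 + 1366)*(D((-25 + 44) + 69) - 32570) = (41292 + 1366)*((-5605 + 59*((-25 + 44) + 69)) - 32570) = 42658*((-5605 + 59*(19 + 69)) - 32570) = 42658*((-5605 + 59*88) - 32570) = 42658*((-5605 + 5192) - 32570) = 42658*(-413 - 32570) = 42658*(-32983) = -1406988814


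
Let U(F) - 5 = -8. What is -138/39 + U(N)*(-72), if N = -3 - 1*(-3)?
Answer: 2762/13 ≈ 212.46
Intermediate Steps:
N = 0 (N = -3 + 3 = 0)
U(F) = -3 (U(F) = 5 - 8 = -3)
-138/39 + U(N)*(-72) = -138/39 - 3*(-72) = -138*1/39 + 216 = -46/13 + 216 = 2762/13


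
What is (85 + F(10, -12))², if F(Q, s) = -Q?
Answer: 5625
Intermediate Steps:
(85 + F(10, -12))² = (85 - 1*10)² = (85 - 10)² = 75² = 5625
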